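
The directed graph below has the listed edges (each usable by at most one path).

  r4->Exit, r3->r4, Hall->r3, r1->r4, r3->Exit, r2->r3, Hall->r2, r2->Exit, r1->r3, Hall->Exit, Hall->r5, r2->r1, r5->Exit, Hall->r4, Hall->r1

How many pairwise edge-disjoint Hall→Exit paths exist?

5

Assign every edge capacity 1; by Menger, the answer equals the max flow.
Path Hall→Exit (+1); total 1.
Path Hall→r2→Exit (+1); total 2.
Path Hall→r3→Exit (+1); total 3.
Path Hall→r4→Exit (+1); total 4.
Path Hall→r5→Exit (+1); total 5.
No residual Hall→Exit path; max flow = 5.
Certifying cut of size 5: {Hall→Exit, Hall→r2, Hall→r5, r3→Exit, r4→Exit}.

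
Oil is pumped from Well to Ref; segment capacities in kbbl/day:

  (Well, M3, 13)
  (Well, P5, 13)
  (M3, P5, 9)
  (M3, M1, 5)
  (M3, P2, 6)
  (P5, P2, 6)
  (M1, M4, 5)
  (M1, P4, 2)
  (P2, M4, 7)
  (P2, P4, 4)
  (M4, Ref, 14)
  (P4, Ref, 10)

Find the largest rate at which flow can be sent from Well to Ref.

16

Augment Well→M3→M1→M4→Ref: bottleneck 5, flow now 5.
Augment Well→M3→P2→M4→Ref: bottleneck 6, flow now 11.
Augment Well→P5→P2→M4→Ref: bottleneck 1, flow now 12.
Augment Well→P5→P2→P4→Ref: bottleneck 4, flow now 16.
No augmenting path remains; maximum flow = 16.
In the residual graph, reachable from Well: {Well, M3, P5, P2}.
Min-cut edges: M3→M1 (5), P2→M4 (7), P2→P4 (4); capacity 5 + 7 + 4 = 16.
This cut is saturated, so no flow can exceed 16.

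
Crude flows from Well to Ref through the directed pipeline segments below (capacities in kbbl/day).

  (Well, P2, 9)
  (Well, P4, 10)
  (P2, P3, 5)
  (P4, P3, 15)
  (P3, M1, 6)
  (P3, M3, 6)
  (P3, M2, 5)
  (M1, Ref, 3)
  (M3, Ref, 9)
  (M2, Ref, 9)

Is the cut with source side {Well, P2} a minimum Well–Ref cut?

Given cut capacity: 10 + 5 = 15.
Augment Well→P2→P3→M1→Ref: bottleneck 3, flow now 3.
Augment Well→P2→P3→M3→Ref: bottleneck 2, flow now 5.
Augment Well→P4→P3→M3→Ref: bottleneck 4, flow now 9.
Augment Well→P4→P3→M2→Ref: bottleneck 5, flow now 14.
No augmenting path remains; maximum flow = 14.
In the residual graph, reachable from Well: {Well, P2, P4, P3, M1}.
Min-cut edges: P3→M3 (6), P3→M2 (5), M1→Ref (3); capacity 6 + 5 + 3 = 14.
Cut capacity 15 exceeds the max flow 14, so it is not minimum.

No — its capacity is 15, but the minimum cut has capacity 14.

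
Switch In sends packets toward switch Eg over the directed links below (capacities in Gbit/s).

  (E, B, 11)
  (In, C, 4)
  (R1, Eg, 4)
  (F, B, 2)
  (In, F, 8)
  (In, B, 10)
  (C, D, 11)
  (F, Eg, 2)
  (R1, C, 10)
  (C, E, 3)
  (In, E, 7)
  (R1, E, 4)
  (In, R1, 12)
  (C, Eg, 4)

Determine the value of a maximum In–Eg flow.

10

Augment In→R1→Eg: bottleneck 4, flow now 4.
Augment In→C→Eg: bottleneck 4, flow now 8.
Augment In→F→Eg: bottleneck 2, flow now 10.
No augmenting path remains; maximum flow = 10.
In the residual graph, reachable from In: {In, R1, C, F, E, D, B}.
Min-cut edges: R1→Eg (4), C→Eg (4), F→Eg (2); capacity 4 + 4 + 2 = 10.
This cut is saturated, so no flow can exceed 10.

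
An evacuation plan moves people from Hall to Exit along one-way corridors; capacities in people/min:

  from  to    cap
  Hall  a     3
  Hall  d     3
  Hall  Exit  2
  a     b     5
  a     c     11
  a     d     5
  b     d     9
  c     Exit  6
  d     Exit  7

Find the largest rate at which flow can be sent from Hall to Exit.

8

Augment Hall→Exit: bottleneck 2, flow now 2.
Augment Hall→d→Exit: bottleneck 3, flow now 5.
Augment Hall→a→c→Exit: bottleneck 3, flow now 8.
No augmenting path remains; maximum flow = 8.
In the residual graph, reachable from Hall: {Hall}.
Min-cut edges: Hall→a (3), Hall→d (3), Hall→Exit (2); capacity 3 + 3 + 2 = 8.
This cut is saturated, so no flow can exceed 8.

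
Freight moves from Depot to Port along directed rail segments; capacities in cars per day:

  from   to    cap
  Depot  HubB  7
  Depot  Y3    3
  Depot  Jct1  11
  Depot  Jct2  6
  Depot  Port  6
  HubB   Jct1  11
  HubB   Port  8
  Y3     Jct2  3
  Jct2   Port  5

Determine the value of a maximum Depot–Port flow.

18

Augment Depot→Port: bottleneck 6, flow now 6.
Augment Depot→HubB→Port: bottleneck 7, flow now 13.
Augment Depot→Jct2→Port: bottleneck 5, flow now 18.
No augmenting path remains; maximum flow = 18.
In the residual graph, reachable from Depot: {Depot, Y3, Jct1, Jct2}.
Min-cut edges: Depot→HubB (7), Depot→Port (6), Jct2→Port (5); capacity 7 + 6 + 5 = 18.
This cut is saturated, so no flow can exceed 18.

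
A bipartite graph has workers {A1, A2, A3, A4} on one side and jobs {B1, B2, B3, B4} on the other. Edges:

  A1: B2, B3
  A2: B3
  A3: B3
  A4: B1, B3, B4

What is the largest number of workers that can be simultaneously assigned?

Unit-capacity flow: source→left, listed edges, right→sink; max matching = max flow.
Augmenting path A1→B2 (+1); matched 1.
Augmenting path A2→B3 (+1); matched 2.
Augmenting path A4→B1 (+1); matched 3.
No augmenting path remains; maximum matching = 3.
König certificate: {A1, A4, B3} is a vertex cover of size 3 (every listed pair touches it), so no matching can be larger.

3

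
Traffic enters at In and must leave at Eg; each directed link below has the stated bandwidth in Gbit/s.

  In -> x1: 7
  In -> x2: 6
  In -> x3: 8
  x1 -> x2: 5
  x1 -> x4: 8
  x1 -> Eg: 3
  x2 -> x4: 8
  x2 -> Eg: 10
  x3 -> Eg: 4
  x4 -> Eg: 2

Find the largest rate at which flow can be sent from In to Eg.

17

Augment In→x1→Eg: bottleneck 3, flow now 3.
Augment In→x2→Eg: bottleneck 6, flow now 9.
Augment In→x3→Eg: bottleneck 4, flow now 13.
Augment In→x1→x2→Eg: bottleneck 4, flow now 17.
No augmenting path remains; maximum flow = 17.
In the residual graph, reachable from In: {In, x3}.
Min-cut edges: In→x1 (7), In→x2 (6), x3→Eg (4); capacity 7 + 6 + 4 = 17.
This cut is saturated, so no flow can exceed 17.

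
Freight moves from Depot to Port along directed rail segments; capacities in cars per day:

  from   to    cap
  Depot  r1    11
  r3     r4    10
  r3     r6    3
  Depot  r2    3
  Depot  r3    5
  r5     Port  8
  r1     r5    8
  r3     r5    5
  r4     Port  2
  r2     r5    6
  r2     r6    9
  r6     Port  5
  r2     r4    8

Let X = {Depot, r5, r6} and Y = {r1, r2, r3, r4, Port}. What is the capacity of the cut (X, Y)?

Edges leaving {Depot, r5, r6}: Depot→r1 (11), Depot→r2 (3), Depot→r3 (5), r5→Port (8), r6→Port (5).
Cut capacity = 11 + 3 + 5 + 8 + 5 = 32.

32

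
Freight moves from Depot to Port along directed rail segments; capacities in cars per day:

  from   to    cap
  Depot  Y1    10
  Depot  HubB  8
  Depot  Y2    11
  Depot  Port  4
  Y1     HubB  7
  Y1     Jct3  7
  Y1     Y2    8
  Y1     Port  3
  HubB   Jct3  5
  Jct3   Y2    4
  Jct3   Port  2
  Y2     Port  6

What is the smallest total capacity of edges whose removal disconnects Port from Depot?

15

Augment Depot→Port: bottleneck 4, flow now 4.
Augment Depot→Y1→Port: bottleneck 3, flow now 7.
Augment Depot→Y2→Port: bottleneck 6, flow now 13.
Augment Depot→Y1→Jct3→Port: bottleneck 2, flow now 15.
No augmenting path remains; maximum flow = 15.
By max-flow min-cut, the minimum cut capacity equals the max flow.
In the residual graph, reachable from Depot: {Depot, Y1, HubB, Jct3, Y2}.
Min-cut edges: Depot→Port (4), Y1→Port (3), Jct3→Port (2), Y2→Port (6); capacity 4 + 3 + 2 + 6 = 15.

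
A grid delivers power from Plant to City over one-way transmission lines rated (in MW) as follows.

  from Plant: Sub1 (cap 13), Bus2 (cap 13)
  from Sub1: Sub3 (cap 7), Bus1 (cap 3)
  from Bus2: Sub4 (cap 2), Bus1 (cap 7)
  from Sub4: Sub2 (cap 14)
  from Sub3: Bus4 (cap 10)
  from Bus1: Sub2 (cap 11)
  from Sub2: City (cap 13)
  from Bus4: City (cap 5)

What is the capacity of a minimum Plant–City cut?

17

Augment Plant→Sub1→Sub3→Bus4→City: bottleneck 5, flow now 5.
Augment Plant→Sub1→Bus1→Sub2→City: bottleneck 3, flow now 8.
Augment Plant→Bus2→Sub4→Sub2→City: bottleneck 2, flow now 10.
Augment Plant→Bus2→Bus1→Sub2→City: bottleneck 7, flow now 17.
No augmenting path remains; maximum flow = 17.
By max-flow min-cut, the minimum cut capacity equals the max flow.
In the residual graph, reachable from Plant: {Plant, Sub1, Bus2, Sub3, Bus4}.
Min-cut edges: Sub1→Bus1 (3), Bus2→Sub4 (2), Bus2→Bus1 (7), Bus4→City (5); capacity 3 + 2 + 7 + 5 = 17.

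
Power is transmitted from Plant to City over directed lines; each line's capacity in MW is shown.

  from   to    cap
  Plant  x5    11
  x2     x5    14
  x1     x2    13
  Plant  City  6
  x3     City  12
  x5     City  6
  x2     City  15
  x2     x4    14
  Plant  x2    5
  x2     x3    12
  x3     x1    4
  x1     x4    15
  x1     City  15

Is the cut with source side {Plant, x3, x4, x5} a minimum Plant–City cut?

Given cut capacity: 5 + 6 + 4 + 12 + 6 = 33.
Augment Plant→City: bottleneck 6, flow now 6.
Augment Plant→x2→City: bottleneck 5, flow now 11.
Augment Plant→x5→City: bottleneck 6, flow now 17.
No augmenting path remains; maximum flow = 17.
In the residual graph, reachable from Plant: {Plant, x5}.
Min-cut edges: Plant→x2 (5), Plant→City (6), x5→City (6); capacity 5 + 6 + 6 = 17.
Cut capacity 33 exceeds the max flow 17, so it is not minimum.

No — its capacity is 33, but the minimum cut has capacity 17.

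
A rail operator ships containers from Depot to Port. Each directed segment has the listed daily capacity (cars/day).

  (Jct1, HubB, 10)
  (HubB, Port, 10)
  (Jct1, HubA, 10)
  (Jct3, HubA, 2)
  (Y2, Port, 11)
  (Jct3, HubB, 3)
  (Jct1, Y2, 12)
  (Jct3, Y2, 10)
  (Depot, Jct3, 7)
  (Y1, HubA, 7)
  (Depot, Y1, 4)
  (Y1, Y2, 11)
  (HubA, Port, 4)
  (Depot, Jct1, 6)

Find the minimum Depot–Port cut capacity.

17

Augment Depot→Y1→Y2→Port: bottleneck 4, flow now 4.
Augment Depot→Jct3→HubB→Port: bottleneck 3, flow now 7.
Augment Depot→Jct3→Y2→Port: bottleneck 4, flow now 11.
Augment Depot→Jct1→HubB→Port: bottleneck 6, flow now 17.
No augmenting path remains; maximum flow = 17.
By max-flow min-cut, the minimum cut capacity equals the max flow.
In the residual graph, reachable from Depot: {Depot}.
Min-cut edges: Depot→Y1 (4), Depot→Jct3 (7), Depot→Jct1 (6); capacity 4 + 7 + 6 = 17.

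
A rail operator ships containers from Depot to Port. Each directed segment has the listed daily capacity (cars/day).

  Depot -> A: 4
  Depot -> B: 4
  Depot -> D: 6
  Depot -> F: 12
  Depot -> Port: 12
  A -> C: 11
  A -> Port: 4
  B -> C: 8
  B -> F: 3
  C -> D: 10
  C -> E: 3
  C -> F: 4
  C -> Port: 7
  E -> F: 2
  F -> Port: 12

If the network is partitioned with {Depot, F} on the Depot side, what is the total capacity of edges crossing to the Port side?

Edges leaving {Depot, F}: Depot→A (4), Depot→B (4), Depot→D (6), Depot→Port (12), F→Port (12).
Cut capacity = 4 + 4 + 6 + 12 + 12 = 38.

38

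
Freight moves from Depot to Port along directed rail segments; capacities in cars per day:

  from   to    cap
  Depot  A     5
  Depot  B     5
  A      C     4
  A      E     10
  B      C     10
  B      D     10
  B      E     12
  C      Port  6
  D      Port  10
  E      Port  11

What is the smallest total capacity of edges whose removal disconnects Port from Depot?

10

Augment Depot→A→C→Port: bottleneck 4, flow now 4.
Augment Depot→A→E→Port: bottleneck 1, flow now 5.
Augment Depot→B→C→Port: bottleneck 2, flow now 7.
Augment Depot→B→D→Port: bottleneck 3, flow now 10.
No augmenting path remains; maximum flow = 10.
By max-flow min-cut, the minimum cut capacity equals the max flow.
In the residual graph, reachable from Depot: {Depot}.
Min-cut edges: Depot→A (5), Depot→B (5); capacity 5 + 5 = 10.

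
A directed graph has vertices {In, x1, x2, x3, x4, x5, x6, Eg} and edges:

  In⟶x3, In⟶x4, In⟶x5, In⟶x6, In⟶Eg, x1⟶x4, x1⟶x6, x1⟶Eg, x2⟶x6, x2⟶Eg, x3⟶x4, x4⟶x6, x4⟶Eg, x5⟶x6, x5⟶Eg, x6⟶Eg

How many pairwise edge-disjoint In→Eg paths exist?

4

Assign every edge capacity 1; by Menger, the answer equals the max flow.
Path In→Eg (+1); total 1.
Path In→x4→Eg (+1); total 2.
Path In→x5→Eg (+1); total 3.
Path In→x6→Eg (+1); total 4.
No residual In→Eg path; max flow = 4.
Certifying cut of size 4: {In→Eg, In→x5, x4→Eg, x6→Eg}.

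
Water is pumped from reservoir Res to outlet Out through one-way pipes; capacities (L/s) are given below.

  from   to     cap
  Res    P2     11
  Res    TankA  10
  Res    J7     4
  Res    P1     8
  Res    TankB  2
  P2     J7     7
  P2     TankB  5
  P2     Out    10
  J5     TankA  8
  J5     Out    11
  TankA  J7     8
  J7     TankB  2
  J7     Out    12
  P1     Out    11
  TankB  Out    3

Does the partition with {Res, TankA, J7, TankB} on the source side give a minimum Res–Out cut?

Given cut capacity: 11 + 8 + 12 + 3 = 34.
Augment Res→P2→Out: bottleneck 10, flow now 10.
Augment Res→J7→Out: bottleneck 4, flow now 14.
Augment Res→P1→Out: bottleneck 8, flow now 22.
Augment Res→TankB→Out: bottleneck 2, flow now 24.
Augment Res→P2→J7→Out: bottleneck 1, flow now 25.
Augment Res→TankA→J7→Out: bottleneck 7, flow now 32.
Augment Res→TankA→J7→TankB→Out: bottleneck 1, flow now 33.
No augmenting path remains; maximum flow = 33.
In the residual graph, reachable from Res: {Res, TankA}.
Min-cut edges: Res→P2 (11), Res→J7 (4), Res→P1 (8), Res→TankB (2), TankA→J7 (8); capacity 11 + 4 + 8 + 2 + 8 = 33.
Cut capacity 34 exceeds the max flow 33, so it is not minimum.

No — its capacity is 34, but the minimum cut has capacity 33.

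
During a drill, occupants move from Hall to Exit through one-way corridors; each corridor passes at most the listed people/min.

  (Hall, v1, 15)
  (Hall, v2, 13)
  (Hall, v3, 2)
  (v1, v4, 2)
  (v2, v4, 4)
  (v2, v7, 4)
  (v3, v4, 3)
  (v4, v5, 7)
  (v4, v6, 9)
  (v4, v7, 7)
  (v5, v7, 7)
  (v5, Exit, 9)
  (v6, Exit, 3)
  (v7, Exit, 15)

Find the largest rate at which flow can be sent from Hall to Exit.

12

Augment Hall→v2→v7→Exit: bottleneck 4, flow now 4.
Augment Hall→v1→v4→v5→Exit: bottleneck 2, flow now 6.
Augment Hall→v2→v4→v5→Exit: bottleneck 4, flow now 10.
Augment Hall→v3→v4→v5→Exit: bottleneck 1, flow now 11.
Augment Hall→v3→v4→v6→Exit: bottleneck 1, flow now 12.
No augmenting path remains; maximum flow = 12.
In the residual graph, reachable from Hall: {Hall, v1, v2}.
Min-cut edges: Hall→v3 (2), v1→v4 (2), v2→v4 (4), v2→v7 (4); capacity 2 + 2 + 4 + 4 = 12.
This cut is saturated, so no flow can exceed 12.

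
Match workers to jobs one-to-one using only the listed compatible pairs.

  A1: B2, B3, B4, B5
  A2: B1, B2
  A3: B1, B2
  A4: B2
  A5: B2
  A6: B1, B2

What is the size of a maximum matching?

3

Unit-capacity flow: source→left, listed edges, right→sink; max matching = max flow.
Augmenting path A1→B2 (+1); matched 1.
Augmenting path A2→B1 (+1); matched 2.
Augmenting path A3→B2→A1→B3 (+1); matched 3.
No augmenting path remains; maximum matching = 3.
König certificate: {A1, B1, B2} is a vertex cover of size 3 (every listed pair touches it), so no matching can be larger.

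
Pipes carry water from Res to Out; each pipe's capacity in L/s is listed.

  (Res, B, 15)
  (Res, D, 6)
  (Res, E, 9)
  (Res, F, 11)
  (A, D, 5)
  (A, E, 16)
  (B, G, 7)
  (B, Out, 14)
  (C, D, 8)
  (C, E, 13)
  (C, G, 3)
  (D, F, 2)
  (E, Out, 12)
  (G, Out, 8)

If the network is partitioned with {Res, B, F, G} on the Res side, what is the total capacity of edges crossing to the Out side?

Edges leaving {Res, B, F, G}: Res→D (6), Res→E (9), B→Out (14), G→Out (8).
Cut capacity = 6 + 9 + 14 + 8 = 37.

37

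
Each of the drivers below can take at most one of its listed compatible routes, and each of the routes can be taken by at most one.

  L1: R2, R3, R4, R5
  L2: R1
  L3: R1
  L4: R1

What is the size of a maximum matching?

2

Unit-capacity flow: source→left, listed edges, right→sink; max matching = max flow.
Augmenting path L1→R2 (+1); matched 1.
Augmenting path L2→R1 (+1); matched 2.
No augmenting path remains; maximum matching = 2.
König certificate: {L1, R1} is a vertex cover of size 2 (every listed pair touches it), so no matching can be larger.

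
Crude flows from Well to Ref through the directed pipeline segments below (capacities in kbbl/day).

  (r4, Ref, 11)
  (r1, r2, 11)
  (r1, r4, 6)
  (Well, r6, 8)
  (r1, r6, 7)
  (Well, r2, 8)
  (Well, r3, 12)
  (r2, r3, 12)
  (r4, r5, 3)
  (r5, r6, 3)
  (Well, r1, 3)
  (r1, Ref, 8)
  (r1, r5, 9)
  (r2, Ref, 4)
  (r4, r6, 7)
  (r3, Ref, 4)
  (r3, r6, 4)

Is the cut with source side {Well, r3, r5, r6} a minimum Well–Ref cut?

No — its capacity is 15, but the minimum cut has capacity 11.

Given cut capacity: 3 + 8 + 4 = 15.
Augment Well→r1→Ref: bottleneck 3, flow now 3.
Augment Well→r2→Ref: bottleneck 4, flow now 7.
Augment Well→r3→Ref: bottleneck 4, flow now 11.
No augmenting path remains; maximum flow = 11.
In the residual graph, reachable from Well: {Well, r2, r3, r6}.
Min-cut edges: Well→r1 (3), r2→Ref (4), r3→Ref (4); capacity 3 + 4 + 4 = 11.
Cut capacity 15 exceeds the max flow 11, so it is not minimum.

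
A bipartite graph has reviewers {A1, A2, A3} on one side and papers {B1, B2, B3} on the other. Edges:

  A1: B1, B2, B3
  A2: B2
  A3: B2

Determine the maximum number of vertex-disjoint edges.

Unit-capacity flow: source→left, listed edges, right→sink; max matching = max flow.
Augmenting path A1→B1 (+1); matched 1.
Augmenting path A2→B2 (+1); matched 2.
No augmenting path remains; maximum matching = 2.
König certificate: {A1, B2} is a vertex cover of size 2 (every listed pair touches it), so no matching can be larger.

2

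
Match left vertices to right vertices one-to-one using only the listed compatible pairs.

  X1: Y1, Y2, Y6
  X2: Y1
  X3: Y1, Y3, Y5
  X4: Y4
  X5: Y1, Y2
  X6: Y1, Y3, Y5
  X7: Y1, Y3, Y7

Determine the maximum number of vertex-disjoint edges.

Unit-capacity flow: source→left, listed edges, right→sink; max matching = max flow.
Augmenting path X1→Y1 (+1); matched 1.
Augmenting path X3→Y3 (+1); matched 2.
Augmenting path X4→Y4 (+1); matched 3.
Augmenting path X5→Y2 (+1); matched 4.
Augmenting path X6→Y5 (+1); matched 5.
Augmenting path X7→Y7 (+1); matched 6.
Augmenting path X2→Y1→X1→Y6 (+1); matched 7.
No augmenting path remains; maximum matching = 7.
König certificate: {X1, X2, X3, X4, X5, X6, X7} is a vertex cover of size 7 (every listed pair touches it), so no matching can be larger.

7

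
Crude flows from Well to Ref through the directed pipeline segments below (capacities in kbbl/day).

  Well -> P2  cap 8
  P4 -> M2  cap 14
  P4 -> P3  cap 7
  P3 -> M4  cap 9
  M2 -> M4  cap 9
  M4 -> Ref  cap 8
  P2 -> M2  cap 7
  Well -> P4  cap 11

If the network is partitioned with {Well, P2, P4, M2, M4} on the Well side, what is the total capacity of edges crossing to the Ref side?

15

Edges leaving {Well, P2, P4, M2, M4}: P4→P3 (7), M4→Ref (8).
Cut capacity = 7 + 8 = 15.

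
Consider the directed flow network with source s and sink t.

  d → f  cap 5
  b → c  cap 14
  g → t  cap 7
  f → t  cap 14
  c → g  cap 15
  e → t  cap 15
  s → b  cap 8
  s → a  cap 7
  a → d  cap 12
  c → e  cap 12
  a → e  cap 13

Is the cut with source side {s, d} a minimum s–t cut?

Given cut capacity: 7 + 8 + 5 = 20.
Augment s→a→e→t: bottleneck 7, flow now 7.
Augment s→b→c→e→t: bottleneck 8, flow now 15.
No augmenting path remains; maximum flow = 15.
In the residual graph, reachable from s: {s}.
Min-cut edges: s→a (7), s→b (8); capacity 7 + 8 = 15.
Cut capacity 20 exceeds the max flow 15, so it is not minimum.

No — its capacity is 20, but the minimum cut has capacity 15.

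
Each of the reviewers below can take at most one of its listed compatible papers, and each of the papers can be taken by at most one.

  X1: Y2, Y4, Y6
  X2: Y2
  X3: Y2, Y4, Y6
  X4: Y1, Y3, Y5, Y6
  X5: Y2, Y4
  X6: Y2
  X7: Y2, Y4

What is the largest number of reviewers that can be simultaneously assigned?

4

Unit-capacity flow: source→left, listed edges, right→sink; max matching = max flow.
Augmenting path X1→Y2 (+1); matched 1.
Augmenting path X3→Y4 (+1); matched 2.
Augmenting path X4→Y1 (+1); matched 3.
Augmenting path X2→Y2→X1→Y6 (+1); matched 4.
No augmenting path remains; maximum matching = 4.
König certificate: {X4, Y2, Y4, Y6} is a vertex cover of size 4 (every listed pair touches it), so no matching can be larger.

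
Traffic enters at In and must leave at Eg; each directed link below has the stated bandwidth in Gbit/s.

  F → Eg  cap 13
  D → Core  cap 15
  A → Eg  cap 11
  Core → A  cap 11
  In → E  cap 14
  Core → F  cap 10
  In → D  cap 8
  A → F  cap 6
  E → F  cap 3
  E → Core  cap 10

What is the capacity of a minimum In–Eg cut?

Augment In→E→F→Eg: bottleneck 3, flow now 3.
Augment In→E→Core→A→Eg: bottleneck 10, flow now 13.
Augment In→D→Core→A→Eg: bottleneck 1, flow now 14.
Augment In→D→Core→F→Eg: bottleneck 7, flow now 21.
No augmenting path remains; maximum flow = 21.
By max-flow min-cut, the minimum cut capacity equals the max flow.
In the residual graph, reachable from In: {In, E}.
Min-cut edges: In→D (8), E→Core (10), E→F (3); capacity 8 + 10 + 3 = 21.

21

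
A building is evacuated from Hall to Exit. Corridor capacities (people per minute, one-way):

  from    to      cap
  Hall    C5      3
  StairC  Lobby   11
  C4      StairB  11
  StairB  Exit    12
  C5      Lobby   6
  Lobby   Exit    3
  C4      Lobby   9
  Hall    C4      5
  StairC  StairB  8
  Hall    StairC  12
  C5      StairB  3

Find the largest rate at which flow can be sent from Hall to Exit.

15

Augment Hall→StairC→StairB→Exit: bottleneck 8, flow now 8.
Augment Hall→StairC→Lobby→Exit: bottleneck 3, flow now 11.
Augment Hall→C5→StairB→Exit: bottleneck 3, flow now 14.
Augment Hall→C4→StairB→Exit: bottleneck 1, flow now 15.
No augmenting path remains; maximum flow = 15.
In the residual graph, reachable from Hall: {Hall, StairC, C5, C4, StairB, Lobby}.
Min-cut edges: StairB→Exit (12), Lobby→Exit (3); capacity 12 + 3 = 15.
This cut is saturated, so no flow can exceed 15.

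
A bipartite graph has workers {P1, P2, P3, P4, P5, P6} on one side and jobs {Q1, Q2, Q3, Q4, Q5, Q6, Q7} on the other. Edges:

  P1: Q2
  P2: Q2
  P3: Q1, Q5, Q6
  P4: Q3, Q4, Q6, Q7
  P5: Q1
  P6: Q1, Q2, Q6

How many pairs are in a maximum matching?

Unit-capacity flow: source→left, listed edges, right→sink; max matching = max flow.
Augmenting path P1→Q2 (+1); matched 1.
Augmenting path P3→Q1 (+1); matched 2.
Augmenting path P4→Q3 (+1); matched 3.
Augmenting path P6→Q6 (+1); matched 4.
Augmenting path P5→Q1→P3→Q5 (+1); matched 5.
No augmenting path remains; maximum matching = 5.
König certificate: {P3, P4, P5, P6, Q2} is a vertex cover of size 5 (every listed pair touches it), so no matching can be larger.

5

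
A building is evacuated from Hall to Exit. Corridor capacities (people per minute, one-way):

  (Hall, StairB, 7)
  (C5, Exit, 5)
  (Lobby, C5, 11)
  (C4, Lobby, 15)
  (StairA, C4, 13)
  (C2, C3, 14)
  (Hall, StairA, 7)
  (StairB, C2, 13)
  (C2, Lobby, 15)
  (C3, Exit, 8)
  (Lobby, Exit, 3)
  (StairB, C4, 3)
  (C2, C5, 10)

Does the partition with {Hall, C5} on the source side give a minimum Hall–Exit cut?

No — its capacity is 19, but the minimum cut has capacity 14.

Given cut capacity: 7 + 7 + 5 = 19.
Augment Hall→StairA→C4→Lobby→Exit: bottleneck 3, flow now 3.
Augment Hall→StairB→C2→C5→Exit: bottleneck 5, flow now 8.
Augment Hall→StairB→C2→C3→Exit: bottleneck 2, flow now 10.
Augment Hall→StairA→C4→Lobby→C5→C2→C3→Exit: bottleneck 4, flow now 14. (uses reverse residual edge)
No augmenting path remains; maximum flow = 14.
In the residual graph, reachable from Hall: {Hall}.
Min-cut edges: Hall→StairA (7), Hall→StairB (7); capacity 7 + 7 = 14.
Cut capacity 19 exceeds the max flow 14, so it is not minimum.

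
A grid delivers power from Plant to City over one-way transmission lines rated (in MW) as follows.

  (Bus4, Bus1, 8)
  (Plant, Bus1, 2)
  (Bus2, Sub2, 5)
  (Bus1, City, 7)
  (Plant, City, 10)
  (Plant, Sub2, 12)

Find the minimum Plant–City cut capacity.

12

Augment Plant→City: bottleneck 10, flow now 10.
Augment Plant→Bus1→City: bottleneck 2, flow now 12.
No augmenting path remains; maximum flow = 12.
By max-flow min-cut, the minimum cut capacity equals the max flow.
In the residual graph, reachable from Plant: {Plant, Sub2}.
Min-cut edges: Plant→Bus1 (2), Plant→City (10); capacity 2 + 10 = 12.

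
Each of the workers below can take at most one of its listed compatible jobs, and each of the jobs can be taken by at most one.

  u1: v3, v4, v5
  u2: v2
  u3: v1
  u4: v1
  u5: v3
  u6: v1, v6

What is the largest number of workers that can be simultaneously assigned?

5

Unit-capacity flow: source→left, listed edges, right→sink; max matching = max flow.
Augmenting path u1→v3 (+1); matched 1.
Augmenting path u2→v2 (+1); matched 2.
Augmenting path u3→v1 (+1); matched 3.
Augmenting path u6→v6 (+1); matched 4.
Augmenting path u5→v3→u1→v4 (+1); matched 5.
No augmenting path remains; maximum matching = 5.
König certificate: {u1, u2, u5, u6, v1} is a vertex cover of size 5 (every listed pair touches it), so no matching can be larger.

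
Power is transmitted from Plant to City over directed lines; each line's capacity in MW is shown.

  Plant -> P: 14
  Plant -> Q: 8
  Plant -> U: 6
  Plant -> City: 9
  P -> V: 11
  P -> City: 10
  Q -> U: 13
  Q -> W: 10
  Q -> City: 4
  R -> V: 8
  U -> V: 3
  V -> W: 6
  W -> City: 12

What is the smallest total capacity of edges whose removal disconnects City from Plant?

33

Augment Plant→City: bottleneck 9, flow now 9.
Augment Plant→P→City: bottleneck 10, flow now 19.
Augment Plant→Q→City: bottleneck 4, flow now 23.
Augment Plant→Q→W→City: bottleneck 4, flow now 27.
Augment Plant→P→V→W→City: bottleneck 4, flow now 31.
Augment Plant→U→V→W→City: bottleneck 2, flow now 33.
No augmenting path remains; maximum flow = 33.
By max-flow min-cut, the minimum cut capacity equals the max flow.
In the residual graph, reachable from Plant: {Plant, P, U, V}.
Min-cut edges: Plant→Q (8), Plant→City (9), P→City (10), V→W (6); capacity 8 + 9 + 10 + 6 = 33.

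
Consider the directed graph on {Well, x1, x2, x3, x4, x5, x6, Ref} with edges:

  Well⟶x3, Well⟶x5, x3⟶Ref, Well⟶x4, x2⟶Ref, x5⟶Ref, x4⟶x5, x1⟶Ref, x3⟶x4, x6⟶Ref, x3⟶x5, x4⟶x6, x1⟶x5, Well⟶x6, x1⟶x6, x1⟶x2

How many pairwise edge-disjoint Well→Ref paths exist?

3

Assign every edge capacity 1; by Menger, the answer equals the max flow.
Path Well→x3→Ref (+1); total 1.
Path Well→x5→Ref (+1); total 2.
Path Well→x6→Ref (+1); total 3.
No residual Well→Ref path; max flow = 3.
Certifying cut of size 3: {Well→x3, x5→Ref, x6→Ref}.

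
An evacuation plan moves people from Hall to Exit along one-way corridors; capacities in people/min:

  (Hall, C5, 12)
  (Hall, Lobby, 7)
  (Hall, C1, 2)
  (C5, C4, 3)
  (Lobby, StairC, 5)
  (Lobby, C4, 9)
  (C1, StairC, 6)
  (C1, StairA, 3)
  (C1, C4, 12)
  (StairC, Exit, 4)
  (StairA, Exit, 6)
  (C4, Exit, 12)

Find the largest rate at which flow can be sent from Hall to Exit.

12

Augment Hall→C5→C4→Exit: bottleneck 3, flow now 3.
Augment Hall→Lobby→StairC→Exit: bottleneck 4, flow now 7.
Augment Hall→Lobby→C4→Exit: bottleneck 3, flow now 10.
Augment Hall→C1→StairA→Exit: bottleneck 2, flow now 12.
No augmenting path remains; maximum flow = 12.
In the residual graph, reachable from Hall: {Hall, C5}.
Min-cut edges: Hall→Lobby (7), Hall→C1 (2), C5→C4 (3); capacity 7 + 2 + 3 = 12.
This cut is saturated, so no flow can exceed 12.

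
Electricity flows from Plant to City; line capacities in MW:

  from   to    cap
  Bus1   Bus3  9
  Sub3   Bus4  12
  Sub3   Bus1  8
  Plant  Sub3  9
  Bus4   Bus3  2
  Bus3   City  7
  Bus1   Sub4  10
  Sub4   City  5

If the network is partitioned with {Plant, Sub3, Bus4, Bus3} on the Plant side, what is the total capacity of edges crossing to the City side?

15

Edges leaving {Plant, Sub3, Bus4, Bus3}: Sub3→Bus1 (8), Bus3→City (7).
Cut capacity = 8 + 7 = 15.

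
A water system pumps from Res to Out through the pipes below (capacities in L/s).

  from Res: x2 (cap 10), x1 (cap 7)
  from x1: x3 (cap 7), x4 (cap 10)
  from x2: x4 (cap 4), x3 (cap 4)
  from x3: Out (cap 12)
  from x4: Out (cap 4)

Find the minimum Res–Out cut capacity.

15

Augment Res→x1→x3→Out: bottleneck 7, flow now 7.
Augment Res→x2→x3→Out: bottleneck 4, flow now 11.
Augment Res→x2→x4→Out: bottleneck 4, flow now 15.
No augmenting path remains; maximum flow = 15.
By max-flow min-cut, the minimum cut capacity equals the max flow.
In the residual graph, reachable from Res: {Res, x2}.
Min-cut edges: Res→x1 (7), x2→x3 (4), x2→x4 (4); capacity 7 + 4 + 4 = 15.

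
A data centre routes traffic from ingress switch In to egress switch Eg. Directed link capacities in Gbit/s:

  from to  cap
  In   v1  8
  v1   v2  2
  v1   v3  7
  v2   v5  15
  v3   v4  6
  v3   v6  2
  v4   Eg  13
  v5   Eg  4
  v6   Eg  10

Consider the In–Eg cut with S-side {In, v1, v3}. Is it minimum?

No — its capacity is 10, but the minimum cut has capacity 8.

Given cut capacity: 2 + 6 + 2 = 10.
Augment In→v1→v2→v5→Eg: bottleneck 2, flow now 2.
Augment In→v1→v3→v4→Eg: bottleneck 6, flow now 8.
No augmenting path remains; maximum flow = 8.
In the residual graph, reachable from In: {In}.
Min-cut edges: In→v1 (8); capacity 8 = 8.
Cut capacity 10 exceeds the max flow 8, so it is not minimum.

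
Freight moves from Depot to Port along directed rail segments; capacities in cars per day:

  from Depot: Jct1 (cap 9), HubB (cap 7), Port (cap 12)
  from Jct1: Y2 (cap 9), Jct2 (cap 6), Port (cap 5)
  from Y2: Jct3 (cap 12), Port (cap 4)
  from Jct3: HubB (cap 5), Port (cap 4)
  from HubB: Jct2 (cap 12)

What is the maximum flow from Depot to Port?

Augment Depot→Port: bottleneck 12, flow now 12.
Augment Depot→Jct1→Port: bottleneck 5, flow now 17.
Augment Depot→Jct1→Y2→Port: bottleneck 4, flow now 21.
No augmenting path remains; maximum flow = 21.
In the residual graph, reachable from Depot: {Depot, HubB, Jct2}.
Min-cut edges: Depot→Jct1 (9), Depot→Port (12); capacity 9 + 12 = 21.
This cut is saturated, so no flow can exceed 21.

21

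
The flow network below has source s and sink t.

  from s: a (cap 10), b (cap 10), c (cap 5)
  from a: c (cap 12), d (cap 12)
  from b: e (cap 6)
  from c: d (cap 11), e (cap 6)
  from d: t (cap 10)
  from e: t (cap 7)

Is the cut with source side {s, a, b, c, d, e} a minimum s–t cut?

Yes — it is a minimum cut (capacity 17).

Given cut capacity: 10 + 7 = 17.
Augment s→a→d→t: bottleneck 10, flow now 10.
Augment s→b→e→t: bottleneck 6, flow now 16.
Augment s→c→e→t: bottleneck 1, flow now 17.
No augmenting path remains; maximum flow = 17.
Cut capacity 17 equals the max flow, so it is a minimum cut.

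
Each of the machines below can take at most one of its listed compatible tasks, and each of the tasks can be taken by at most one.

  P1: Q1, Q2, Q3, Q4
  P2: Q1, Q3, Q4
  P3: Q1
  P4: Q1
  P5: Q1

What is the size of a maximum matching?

3

Unit-capacity flow: source→left, listed edges, right→sink; max matching = max flow.
Augmenting path P1→Q1 (+1); matched 1.
Augmenting path P2→Q3 (+1); matched 2.
Augmenting path P3→Q1→P1→Q2 (+1); matched 3.
No augmenting path remains; maximum matching = 3.
König certificate: {P1, P2, Q1} is a vertex cover of size 3 (every listed pair touches it), so no matching can be larger.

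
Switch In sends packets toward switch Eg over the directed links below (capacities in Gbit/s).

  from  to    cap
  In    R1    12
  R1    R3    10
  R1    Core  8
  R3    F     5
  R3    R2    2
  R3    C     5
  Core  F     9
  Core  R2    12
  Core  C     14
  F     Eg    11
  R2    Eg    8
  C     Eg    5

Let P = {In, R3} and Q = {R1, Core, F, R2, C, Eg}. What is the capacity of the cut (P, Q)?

24

Edges leaving {In, R3}: In→R1 (12), R3→F (5), R3→R2 (2), R3→C (5).
Cut capacity = 12 + 5 + 2 + 5 = 24.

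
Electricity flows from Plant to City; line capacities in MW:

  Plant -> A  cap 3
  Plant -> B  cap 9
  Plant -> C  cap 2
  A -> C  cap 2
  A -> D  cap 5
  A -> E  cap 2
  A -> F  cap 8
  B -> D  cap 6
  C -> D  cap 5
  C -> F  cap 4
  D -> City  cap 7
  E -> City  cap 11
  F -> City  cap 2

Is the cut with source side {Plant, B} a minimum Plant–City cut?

Yes — it is a minimum cut (capacity 11).

Given cut capacity: 3 + 2 + 6 = 11.
Augment Plant→A→D→City: bottleneck 3, flow now 3.
Augment Plant→B→D→City: bottleneck 4, flow now 7.
Augment Plant→C→F→City: bottleneck 2, flow now 9.
Augment Plant→B→D→A→E→City: bottleneck 2, flow now 11. (uses reverse residual edge)
No augmenting path remains; maximum flow = 11.
Cut capacity 11 equals the max flow, so it is a minimum cut.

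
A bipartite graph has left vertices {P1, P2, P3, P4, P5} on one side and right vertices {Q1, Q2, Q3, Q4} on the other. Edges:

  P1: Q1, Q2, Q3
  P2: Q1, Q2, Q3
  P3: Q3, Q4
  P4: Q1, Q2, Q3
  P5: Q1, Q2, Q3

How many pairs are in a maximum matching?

4

Unit-capacity flow: source→left, listed edges, right→sink; max matching = max flow.
Augmenting path P1→Q1 (+1); matched 1.
Augmenting path P2→Q2 (+1); matched 2.
Augmenting path P3→Q3 (+1); matched 3.
Augmenting path P4→Q3→P3→Q4 (+1); matched 4.
No augmenting path remains; maximum matching = 4.
König certificate: {P3, Q1, Q2, Q3} is a vertex cover of size 4 (every listed pair touches it), so no matching can be larger.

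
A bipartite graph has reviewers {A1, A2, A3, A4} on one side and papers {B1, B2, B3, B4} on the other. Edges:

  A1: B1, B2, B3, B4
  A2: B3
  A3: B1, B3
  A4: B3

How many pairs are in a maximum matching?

3

Unit-capacity flow: source→left, listed edges, right→sink; max matching = max flow.
Augmenting path A1→B1 (+1); matched 1.
Augmenting path A2→B3 (+1); matched 2.
Augmenting path A3→B1→A1→B2 (+1); matched 3.
No augmenting path remains; maximum matching = 3.
König certificate: {A1, A3, B3} is a vertex cover of size 3 (every listed pair touches it), so no matching can be larger.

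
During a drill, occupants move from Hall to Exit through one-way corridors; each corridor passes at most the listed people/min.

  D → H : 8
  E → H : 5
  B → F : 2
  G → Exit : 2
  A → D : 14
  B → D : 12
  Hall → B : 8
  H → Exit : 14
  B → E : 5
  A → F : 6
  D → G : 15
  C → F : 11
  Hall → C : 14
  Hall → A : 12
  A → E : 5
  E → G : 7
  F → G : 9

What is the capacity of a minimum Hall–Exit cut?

15

Augment Hall→A→D→G→Exit: bottleneck 2, flow now 2.
Augment Hall→A→D→H→Exit: bottleneck 8, flow now 10.
Augment Hall→A→E→H→Exit: bottleneck 2, flow now 12.
Augment Hall→B→E→H→Exit: bottleneck 3, flow now 15.
No augmenting path remains; maximum flow = 15.
By max-flow min-cut, the minimum cut capacity equals the max flow.
In the residual graph, reachable from Hall: {Hall, A, B, C, D, E, F, G}.
Min-cut edges: D→H (8), E→H (5), G→Exit (2); capacity 8 + 5 + 2 = 15.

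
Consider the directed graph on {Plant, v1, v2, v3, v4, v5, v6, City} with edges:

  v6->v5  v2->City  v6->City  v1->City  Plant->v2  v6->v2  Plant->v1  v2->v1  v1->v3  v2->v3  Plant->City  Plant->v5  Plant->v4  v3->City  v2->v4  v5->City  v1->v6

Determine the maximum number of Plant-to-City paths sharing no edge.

4

Assign every edge capacity 1; by Menger, the answer equals the max flow.
Path Plant→City (+1); total 1.
Path Plant→v1→City (+1); total 2.
Path Plant→v2→City (+1); total 3.
Path Plant→v5→City (+1); total 4.
No residual Plant→City path; max flow = 4.
Certifying cut of size 4: {Plant→City, Plant→v1, Plant→v2, Plant→v5}.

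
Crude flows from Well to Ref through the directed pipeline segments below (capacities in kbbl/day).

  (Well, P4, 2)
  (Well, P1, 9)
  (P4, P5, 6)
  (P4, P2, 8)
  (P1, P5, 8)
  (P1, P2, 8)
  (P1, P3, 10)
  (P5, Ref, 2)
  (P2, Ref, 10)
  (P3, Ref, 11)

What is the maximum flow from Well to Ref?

11

Augment Well→P4→P5→Ref: bottleneck 2, flow now 2.
Augment Well→P1→P2→Ref: bottleneck 8, flow now 10.
Augment Well→P1→P3→Ref: bottleneck 1, flow now 11.
No augmenting path remains; maximum flow = 11.
In the residual graph, reachable from Well: {Well}.
Min-cut edges: Well→P4 (2), Well→P1 (9); capacity 2 + 9 = 11.
This cut is saturated, so no flow can exceed 11.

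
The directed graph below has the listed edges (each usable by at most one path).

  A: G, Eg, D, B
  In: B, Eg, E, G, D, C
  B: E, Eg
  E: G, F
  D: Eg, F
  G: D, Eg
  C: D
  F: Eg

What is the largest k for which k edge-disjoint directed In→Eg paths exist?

5

Assign every edge capacity 1; by Menger, the answer equals the max flow.
Path In→Eg (+1); total 1.
Path In→B→Eg (+1); total 2.
Path In→D→Eg (+1); total 3.
Path In→G→Eg (+1); total 4.
Path In→E→F→Eg (+1); total 5.
No residual In→Eg path; max flow = 5.
Certifying cut of size 5: {D→Eg, F→Eg, G→Eg, In→B, In→Eg}.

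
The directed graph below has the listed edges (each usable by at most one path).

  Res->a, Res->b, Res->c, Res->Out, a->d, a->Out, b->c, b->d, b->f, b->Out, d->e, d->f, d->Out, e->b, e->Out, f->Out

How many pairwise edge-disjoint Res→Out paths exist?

Assign every edge capacity 1; by Menger, the answer equals the max flow.
Path Res→Out (+1); total 1.
Path Res→a→Out (+1); total 2.
Path Res→b→Out (+1); total 3.
No residual Res→Out path; max flow = 3.
Certifying cut of size 3: {Res→Out, Res→a, Res→b}.

3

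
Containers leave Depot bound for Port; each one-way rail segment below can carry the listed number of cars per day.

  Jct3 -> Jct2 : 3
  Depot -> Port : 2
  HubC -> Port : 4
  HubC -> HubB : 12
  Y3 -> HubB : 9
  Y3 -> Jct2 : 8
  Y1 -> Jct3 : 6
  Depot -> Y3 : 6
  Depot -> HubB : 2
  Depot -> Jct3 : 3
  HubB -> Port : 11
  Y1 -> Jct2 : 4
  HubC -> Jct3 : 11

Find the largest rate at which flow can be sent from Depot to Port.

Augment Depot→Port: bottleneck 2, flow now 2.
Augment Depot→HubB→Port: bottleneck 2, flow now 4.
Augment Depot→Y3→HubB→Port: bottleneck 6, flow now 10.
No augmenting path remains; maximum flow = 10.
In the residual graph, reachable from Depot: {Depot, Jct3, Jct2}.
Min-cut edges: Depot→Y3 (6), Depot→HubB (2), Depot→Port (2); capacity 6 + 2 + 2 = 10.
This cut is saturated, so no flow can exceed 10.

10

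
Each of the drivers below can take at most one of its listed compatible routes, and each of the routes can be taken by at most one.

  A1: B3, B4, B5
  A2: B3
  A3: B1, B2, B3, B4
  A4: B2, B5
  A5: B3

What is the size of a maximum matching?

4

Unit-capacity flow: source→left, listed edges, right→sink; max matching = max flow.
Augmenting path A1→B3 (+1); matched 1.
Augmenting path A3→B1 (+1); matched 2.
Augmenting path A4→B2 (+1); matched 3.
Augmenting path A2→B3→A1→B4 (+1); matched 4.
No augmenting path remains; maximum matching = 4.
König certificate: {A1, A3, A4, B3} is a vertex cover of size 4 (every listed pair touches it), so no matching can be larger.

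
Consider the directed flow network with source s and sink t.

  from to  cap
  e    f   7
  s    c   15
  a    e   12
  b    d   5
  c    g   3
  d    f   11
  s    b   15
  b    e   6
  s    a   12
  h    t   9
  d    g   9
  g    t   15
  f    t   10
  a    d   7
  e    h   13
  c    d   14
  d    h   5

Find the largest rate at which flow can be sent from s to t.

Augment s→c→g→t: bottleneck 3, flow now 3.
Augment s→a→d→f→t: bottleneck 7, flow now 10.
Augment s→a→e→f→t: bottleneck 3, flow now 13.
Augment s→a→e→h→t: bottleneck 2, flow now 15.
Augment s→b→d→g→t: bottleneck 5, flow now 20.
Augment s→b→e→h→t: bottleneck 6, flow now 26.
Augment s→c→d→g→t: bottleneck 4, flow now 30.
Augment s→c→d→h→t: bottleneck 1, flow now 31.
No augmenting path remains; maximum flow = 31.
In the residual graph, reachable from s: {s, a, b, c, d, e, f, h}.
Min-cut edges: c→g (3), d→g (9), f→t (10), h→t (9); capacity 3 + 9 + 10 + 9 = 31.
This cut is saturated, so no flow can exceed 31.

31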